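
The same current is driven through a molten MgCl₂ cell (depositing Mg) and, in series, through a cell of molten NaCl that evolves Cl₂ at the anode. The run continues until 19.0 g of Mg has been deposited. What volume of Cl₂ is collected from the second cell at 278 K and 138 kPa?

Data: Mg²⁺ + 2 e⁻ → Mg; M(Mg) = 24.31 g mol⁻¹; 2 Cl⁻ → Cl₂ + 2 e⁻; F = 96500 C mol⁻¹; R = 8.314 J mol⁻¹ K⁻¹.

13.1 L

n(Mg) = 19.0 / 24.31 = 0.7816 mol, so n(e⁻) = 2 × 0.7816 = 1.563 mol.
The cells are in series, so the same 1.563 mol of electrons passes through the second cell.
2 Cl⁻ → Cl₂ + 2 e⁻ — 2 mol e⁻ per mol Cl₂, so n(Cl₂) = 1.563/2 = 0.7816 mol.
V = nRT/P = (0.7816 × 8.314 × 278) / (138 × 10³) = 0.0131 m³ = 13.1 L.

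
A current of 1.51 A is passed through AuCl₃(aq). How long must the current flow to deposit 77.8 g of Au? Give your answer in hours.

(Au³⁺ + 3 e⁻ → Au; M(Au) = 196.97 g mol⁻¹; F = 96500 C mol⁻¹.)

21.0 h

n(Au) = m/M = 77.8 / 196.97 = 0.3950 mol.
Each Au atom requires 3 electrons, so n(e⁻) = 3 × 0.3950 = 1.185 mol.
Q = n(e⁻)·F = 1.185 × 96500 = 114300 C.
t = Q/I = 114300 / 1.510 A = 75730 s = 21.0 h.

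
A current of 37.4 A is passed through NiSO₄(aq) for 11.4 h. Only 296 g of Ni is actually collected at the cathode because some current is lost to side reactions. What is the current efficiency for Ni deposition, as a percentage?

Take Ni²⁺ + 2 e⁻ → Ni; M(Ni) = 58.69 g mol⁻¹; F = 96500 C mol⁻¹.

63.4 %

Q = I·t = 37.40 × 41040 = 1535000 C; n(e⁻) = 1535000/96500 = 15.91 mol.
Theoretical n(Ni) = n(e⁻)/2 = 7.953 mol, i.e. m_theo = 7.953 × 58.69 = 466.8 g.
Efficiency = m_actual / m_theo = 296 / 466.8 = 63.4 %.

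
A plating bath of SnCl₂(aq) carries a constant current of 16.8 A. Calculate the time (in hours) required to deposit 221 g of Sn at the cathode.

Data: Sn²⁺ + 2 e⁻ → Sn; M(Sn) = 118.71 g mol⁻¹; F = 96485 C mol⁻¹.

n(Sn) = m/M = 221 / 118.71 = 1.862 mol.
Each Sn atom requires 2 electrons, so n(e⁻) = 2 × 1.862 = 3.723 mol.
Q = n(e⁻)·F = 3.723 × 96485 = 359200 C.
t = Q/I = 359200 / 16.80 A = 21380 s = 5.94 h.

5.94 h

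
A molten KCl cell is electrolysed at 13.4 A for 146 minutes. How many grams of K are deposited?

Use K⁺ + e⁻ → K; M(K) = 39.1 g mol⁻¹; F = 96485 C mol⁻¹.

Q = I·t = 13.40 A × 8760.0 s = 117400 C.
n(e⁻) = Q/F = 117400 / 96485 = 1.217 mol.
K⁺ + e⁻ → K, so n(K) = n(e⁻)/1 = 1.217 mol.
m = n·M = 1.217 × 39.1 = 47.6 g.

47.6 g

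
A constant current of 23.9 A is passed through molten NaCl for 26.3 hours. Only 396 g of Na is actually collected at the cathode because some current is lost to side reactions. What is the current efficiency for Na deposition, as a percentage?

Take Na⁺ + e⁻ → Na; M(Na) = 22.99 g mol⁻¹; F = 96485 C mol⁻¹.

73.4 %

Q = I·t = 23.90 × 94680 = 2263000 C; n(e⁻) = 2263000/96485 = 23.45 mol.
Theoretical n(Na) = n(e⁻)/1 = 23.45 mol, i.e. m_theo = 23.45 × 22.99 = 539.2 g.
Efficiency = m_actual / m_theo = 396 / 539.2 = 73.4 %.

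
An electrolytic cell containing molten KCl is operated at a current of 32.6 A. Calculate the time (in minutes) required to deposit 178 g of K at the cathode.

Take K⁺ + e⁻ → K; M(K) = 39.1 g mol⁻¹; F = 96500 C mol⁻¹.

n(K) = m/M = 178 / 39.1 = 4.552 mol.
Each K atom requires 1 electron, so n(e⁻) = 1 × 4.552 = 4.552 mol.
Q = n(e⁻)·F = 4.552 × 96500 = 439300 C.
t = Q/I = 439300 / 32.60 A = 13480 s = 225 min.

225 min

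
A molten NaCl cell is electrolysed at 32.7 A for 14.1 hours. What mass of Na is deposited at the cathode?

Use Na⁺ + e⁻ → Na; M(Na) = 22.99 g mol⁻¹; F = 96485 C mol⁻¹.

Q = I·t = 32.70 A × 50760 s = 1660000 C.
n(e⁻) = Q/F = 1660000 / 96485 = 17.20 mol.
Na⁺ + e⁻ → Na, so n(Na) = n(e⁻)/1 = 17.20 mol.
m = n·M = 17.20 × 22.99 = 396 g.

396 g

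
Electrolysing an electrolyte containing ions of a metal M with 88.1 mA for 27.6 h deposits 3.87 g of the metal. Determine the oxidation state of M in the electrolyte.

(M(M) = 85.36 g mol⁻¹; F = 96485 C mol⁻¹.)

+2

Q = I·t = 0.08810 A × 99360 s = 8754 C, so n(e⁻) = 8754/96485 = 0.09073 mol.
n(M) deposited = 3.87 / 85.36 = 0.04534 mol.
Electrons per atom = n(e⁻)/n(M) = 0.09073 / 0.04534 = 2.00 ≈ 2, so the ion is M²⁺.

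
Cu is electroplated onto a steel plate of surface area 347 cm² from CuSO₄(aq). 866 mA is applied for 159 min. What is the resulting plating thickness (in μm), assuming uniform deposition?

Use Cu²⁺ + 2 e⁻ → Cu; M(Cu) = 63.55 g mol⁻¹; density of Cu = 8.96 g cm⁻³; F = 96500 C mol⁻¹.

8.75 μm

Q = I·t = 0.8660 × 9540.0 = 8262 C; n(e⁻) = 0.08561 mol.
n(Cu) = n(e⁻)/2 = 0.04281 mol, so m = 0.04281 × 63.55 = 2.720 g.
Volume = m/ρ = 2.720 / 8.96 = 0.3036 cm³.
Thickness = V/A = 0.3036 / 347 = 8.75 × 10⁻⁴ cm = 8.75 μm.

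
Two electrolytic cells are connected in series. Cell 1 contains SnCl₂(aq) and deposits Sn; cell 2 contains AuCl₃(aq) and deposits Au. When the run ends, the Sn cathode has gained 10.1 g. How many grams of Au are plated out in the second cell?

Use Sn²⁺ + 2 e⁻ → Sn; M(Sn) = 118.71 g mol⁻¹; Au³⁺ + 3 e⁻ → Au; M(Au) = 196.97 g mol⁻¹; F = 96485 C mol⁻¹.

n(Sn) = 10.1 / 118.71 = 0.08508 mol.
Since Sn²⁺ + 2 e⁻ → Sn, n(e⁻) passed = 2 × 0.08508 = 0.1702 mol.
Cells in series carry the same charge, so the same 0.1702 mol of electrons passes through cell 2.
Au³⁺ + 3 e⁻ → Au, so n(Au) = 0.1702 / 3 = 0.05672 mol.
m(Au) = 0.05672 × 196.97 = 11.2 g.

11.2 g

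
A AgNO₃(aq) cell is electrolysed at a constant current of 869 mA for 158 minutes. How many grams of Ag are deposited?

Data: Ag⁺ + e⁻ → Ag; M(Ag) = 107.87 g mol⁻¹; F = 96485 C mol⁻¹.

Q = I·t = 0.8690 A × 9480.0 s = 8238 C.
n(e⁻) = Q/F = 8238 / 96485 = 0.08538 mol.
Ag⁺ + e⁻ → Ag, so n(Ag) = n(e⁻)/1 = 0.08538 mol.
m = n·M = 0.08538 × 107.87 = 9.21 g.

9.21 g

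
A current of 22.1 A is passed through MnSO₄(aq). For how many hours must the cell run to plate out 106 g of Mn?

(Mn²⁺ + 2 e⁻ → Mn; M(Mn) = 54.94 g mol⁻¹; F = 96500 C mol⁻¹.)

4.68 h

n(Mn) = m/M = 106 / 54.94 = 1.929 mol.
Each Mn atom requires 2 electrons, so n(e⁻) = 2 × 1.929 = 3.859 mol.
Q = n(e⁻)·F = 3.859 × 96500 = 372400 C.
t = Q/I = 372400 / 22.10 A = 16850 s = 4.68 h.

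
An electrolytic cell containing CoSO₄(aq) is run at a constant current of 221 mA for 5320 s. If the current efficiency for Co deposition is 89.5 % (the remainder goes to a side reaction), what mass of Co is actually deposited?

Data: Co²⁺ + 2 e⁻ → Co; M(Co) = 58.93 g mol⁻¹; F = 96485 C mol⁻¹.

Q = I·t = 0.2210 × 5320.0 = 1176 C.
n(e⁻) = 1176/96485 = 0.01219 mol; theoretically n(Co) = 0.01219/2 = 0.006093 mol, m_theo = 0.3590 g.
At 89.5 % efficiency, m_actual = 0.895 × 0.3590 = 0.321 g.

0.321 g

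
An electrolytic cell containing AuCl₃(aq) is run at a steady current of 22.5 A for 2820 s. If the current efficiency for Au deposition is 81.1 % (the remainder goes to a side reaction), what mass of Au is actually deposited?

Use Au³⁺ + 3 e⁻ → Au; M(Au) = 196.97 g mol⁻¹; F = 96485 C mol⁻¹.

35.0 g

Q = I·t = 22.50 × 2820.0 = 63450 C.
n(e⁻) = 63450/96485 = 0.6576 mol; theoretically n(Au) = 0.6576/3 = 0.2192 mol, m_theo = 43.18 g.
At 81.1 % efficiency, m_actual = 0.811 × 43.18 = 35.0 g.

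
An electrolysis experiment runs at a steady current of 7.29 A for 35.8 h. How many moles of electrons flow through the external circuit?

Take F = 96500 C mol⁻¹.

9.74 mol

Q = I·t = 7.290 A × 128880 s = 939500 C.
n(e⁻) = Q/F = 939500 / 96500 = 9.74 mol.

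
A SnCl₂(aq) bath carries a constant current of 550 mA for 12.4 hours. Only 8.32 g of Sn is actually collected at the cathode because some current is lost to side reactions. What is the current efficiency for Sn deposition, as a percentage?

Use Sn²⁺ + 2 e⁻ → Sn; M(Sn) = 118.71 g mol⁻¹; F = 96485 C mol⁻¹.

Q = I·t = 0.5500 × 44640 = 24550 C; n(e⁻) = 24550/96485 = 0.2545 mol.
Theoretical n(Sn) = n(e⁻)/2 = 0.1272 mol, i.e. m_theo = 0.1272 × 118.71 = 15.10 g.
Efficiency = m_actual / m_theo = 8.32 / 15.10 = 55.1 %.

55.1 %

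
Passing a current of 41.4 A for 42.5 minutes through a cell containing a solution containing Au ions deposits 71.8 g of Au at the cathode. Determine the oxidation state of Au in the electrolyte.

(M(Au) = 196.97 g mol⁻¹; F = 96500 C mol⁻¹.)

Q = I·t = 41.40 A × 2550.0 s = 105600 C, so n(e⁻) = 105600/96500 = 1.094 mol.
n(Au) deposited = 71.8 / 196.97 = 0.3645 mol.
Electrons per atom = n(e⁻)/n(Au) = 1.094 / 0.3645 = 3.00 ≈ 3, so the ion is Au³⁺.

+3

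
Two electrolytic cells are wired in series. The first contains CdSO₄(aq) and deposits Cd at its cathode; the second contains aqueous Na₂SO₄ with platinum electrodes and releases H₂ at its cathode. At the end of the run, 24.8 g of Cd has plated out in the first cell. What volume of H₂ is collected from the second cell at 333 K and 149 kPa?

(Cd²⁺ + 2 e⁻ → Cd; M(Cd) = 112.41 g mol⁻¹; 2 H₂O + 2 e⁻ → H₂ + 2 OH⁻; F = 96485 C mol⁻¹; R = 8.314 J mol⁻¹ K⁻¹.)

4.10 L

n(Cd) = 24.8 / 112.41 = 0.2206 mol, so n(e⁻) = 2 × 0.2206 = 0.4412 mol.
The cells are in series, so the same 0.4412 mol of electrons passes through the second cell.
2 H₂O + 2 e⁻ → H₂ + 2 OH⁻ — 2 mol e⁻ per mol H₂, so n(H₂) = 0.4412/2 = 0.2206 mol.
V = nRT/P = (0.2206 × 8.314 × 333) / (149 × 10³) = 0.00410 m³ = 4.10 L.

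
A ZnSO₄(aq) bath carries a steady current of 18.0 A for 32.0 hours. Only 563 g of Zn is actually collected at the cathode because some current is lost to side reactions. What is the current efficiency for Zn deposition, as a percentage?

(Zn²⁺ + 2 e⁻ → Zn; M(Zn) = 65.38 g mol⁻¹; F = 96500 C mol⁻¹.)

Q = I·t = 18.00 × 115200 = 2074000 C; n(e⁻) = 2074000/96500 = 21.49 mol.
Theoretical n(Zn) = n(e⁻)/2 = 10.74 mol, i.e. m_theo = 10.74 × 65.38 = 702.4 g.
Efficiency = m_actual / m_theo = 563 / 702.4 = 80.1 %.

80.1 %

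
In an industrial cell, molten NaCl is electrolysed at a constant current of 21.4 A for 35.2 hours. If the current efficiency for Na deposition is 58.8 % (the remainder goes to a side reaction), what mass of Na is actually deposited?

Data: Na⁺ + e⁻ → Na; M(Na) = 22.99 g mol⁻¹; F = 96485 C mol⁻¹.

Q = I·t = 21.40 × 126720 = 2712000 C.
n(e⁻) = 2712000/96485 = 28.11 mol; theoretically n(Na) = 28.11/1 = 28.11 mol, m_theo = 646.2 g.
At 58.8 % efficiency, m_actual = 0.588 × 646.2 = 380 g.

380 g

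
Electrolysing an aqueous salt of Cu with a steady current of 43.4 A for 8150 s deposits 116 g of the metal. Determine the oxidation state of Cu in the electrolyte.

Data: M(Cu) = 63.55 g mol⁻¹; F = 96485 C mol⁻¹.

+2

Q = I·t = 43.40 A × 8150.0 s = 353700 C, so n(e⁻) = 353700/96485 = 3.666 mol.
n(Cu) deposited = 116 / 63.55 = 1.825 mol.
Electrons per atom = n(e⁻)/n(Cu) = 3.666 / 1.825 = 2.01 ≈ 2, so the ion is Cu²⁺.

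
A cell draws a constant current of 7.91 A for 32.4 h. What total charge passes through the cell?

Q = I·t = 7.910 A × 116640 s = 9.23 × 10⁵ C.

9.23 × 10⁵ C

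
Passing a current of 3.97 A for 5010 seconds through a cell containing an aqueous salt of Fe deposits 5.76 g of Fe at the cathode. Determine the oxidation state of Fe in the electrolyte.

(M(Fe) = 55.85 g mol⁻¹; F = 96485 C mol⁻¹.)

+2

Q = I·t = 3.970 A × 5010.0 s = 19890 C, so n(e⁻) = 19890/96485 = 0.2061 mol.
n(Fe) deposited = 5.76 / 55.85 = 0.1031 mol.
Electrons per atom = n(e⁻)/n(Fe) = 0.2061 / 0.1031 = 2.00 ≈ 2, so the ion is Fe²⁺.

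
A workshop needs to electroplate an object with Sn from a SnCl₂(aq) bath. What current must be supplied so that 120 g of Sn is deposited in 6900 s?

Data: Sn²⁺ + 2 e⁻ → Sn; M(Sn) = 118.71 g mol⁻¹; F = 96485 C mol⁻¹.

28.3 A

n(Sn) = 120 / 118.71 = 1.011 mol.
n(e⁻) = 2 × 1.011 = 2.022 mol.
Q = n(e⁻)·F = 2.022 × 96485 = 195100 C.
I = Q/t = 195100 / 6900.0 s = 28.3 A.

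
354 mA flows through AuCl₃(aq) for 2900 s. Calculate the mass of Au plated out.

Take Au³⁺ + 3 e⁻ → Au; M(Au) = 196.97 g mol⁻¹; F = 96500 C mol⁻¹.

0.698 g

Q = I·t = 0.3540 A × 2900.0 s = 1027 C.
n(e⁻) = Q/F = 1027 / 96500 = 0.01064 mol.
Au³⁺ + 3 e⁻ → Au, so n(Au) = n(e⁻)/3 = 0.003546 mol.
m = n·M = 0.003546 × 196.97 = 0.698 g.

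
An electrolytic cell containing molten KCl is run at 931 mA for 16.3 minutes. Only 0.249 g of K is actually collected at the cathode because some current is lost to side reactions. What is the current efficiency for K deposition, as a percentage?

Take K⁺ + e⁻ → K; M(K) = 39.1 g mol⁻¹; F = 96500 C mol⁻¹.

Q = I·t = 0.9310 × 978.00 = 910.5 C; n(e⁻) = 910.5/96500 = 0.009435 mol.
Theoretical n(K) = n(e⁻)/1 = 0.009435 mol, i.e. m_theo = 0.009435 × 39.1 = 0.3689 g.
Efficiency = m_actual / m_theo = 0.249 / 0.3689 = 67.5 %.

67.5 %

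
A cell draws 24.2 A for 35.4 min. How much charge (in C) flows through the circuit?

51400 C

Q = I·t = 24.20 A × 2124.0 s = 51400 C.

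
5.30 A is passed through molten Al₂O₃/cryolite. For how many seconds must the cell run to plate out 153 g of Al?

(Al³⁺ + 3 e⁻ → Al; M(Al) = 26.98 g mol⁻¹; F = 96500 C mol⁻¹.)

n(Al) = m/M = 153 / 26.98 = 5.671 mol.
Each Al atom requires 3 electrons, so n(e⁻) = 3 × 5.671 = 17.01 mol.
Q = n(e⁻)·F = 17.01 × 96500 = 1642000 C.
t = Q/I = 1642000 / 5.300 A = 309800 s.

3.10 × 10⁵ s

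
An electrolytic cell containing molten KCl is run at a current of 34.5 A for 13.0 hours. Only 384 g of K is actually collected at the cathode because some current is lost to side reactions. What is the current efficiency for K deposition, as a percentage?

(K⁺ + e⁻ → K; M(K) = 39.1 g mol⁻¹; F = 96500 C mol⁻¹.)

Q = I·t = 34.50 × 46800 = 1615000 C; n(e⁻) = 1615000/96500 = 16.73 mol.
Theoretical n(K) = n(e⁻)/1 = 16.73 mol, i.e. m_theo = 16.73 × 39.1 = 654.2 g.
Efficiency = m_actual / m_theo = 384 / 654.2 = 58.7 %.

58.7 %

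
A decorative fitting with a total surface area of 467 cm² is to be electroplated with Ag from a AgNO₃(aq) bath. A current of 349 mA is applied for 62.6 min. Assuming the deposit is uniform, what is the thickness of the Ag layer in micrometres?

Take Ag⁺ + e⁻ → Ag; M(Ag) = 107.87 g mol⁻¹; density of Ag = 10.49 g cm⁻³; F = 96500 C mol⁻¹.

Q = I·t = 0.3490 × 3756.0 = 1311 C; n(e⁻) = 0.01358 mol.
n(Ag) = n(e⁻)/1 = 0.01358 mol, so m = 0.01358 × 107.87 = 1.465 g.
Volume = m/ρ = 1.465 / 10.49 = 0.1397 cm³.
Thickness = V/A = 0.1397 / 467 = 2.99 × 10⁻⁴ cm = 2.99 μm.

2.99 μm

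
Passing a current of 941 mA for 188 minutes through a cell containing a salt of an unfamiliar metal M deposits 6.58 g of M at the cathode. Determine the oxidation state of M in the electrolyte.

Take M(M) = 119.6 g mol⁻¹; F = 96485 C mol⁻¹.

+2

Q = I·t = 0.9410 A × 11280 s = 10610 C, so n(e⁻) = 10610/96485 = 0.1100 mol.
n(M) deposited = 6.58 / 119.6 = 0.05502 mol.
Electrons per atom = n(e⁻)/n(M) = 0.1100 / 0.05502 = 2.00 ≈ 2, so the ion is M²⁺.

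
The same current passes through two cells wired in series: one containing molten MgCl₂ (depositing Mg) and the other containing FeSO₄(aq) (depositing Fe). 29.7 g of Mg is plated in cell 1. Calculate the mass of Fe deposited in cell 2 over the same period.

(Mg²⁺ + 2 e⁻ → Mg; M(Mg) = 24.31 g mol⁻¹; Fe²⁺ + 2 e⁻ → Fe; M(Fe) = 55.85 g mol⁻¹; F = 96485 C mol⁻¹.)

68.2 g

n(Mg) = 29.7 / 24.31 = 1.222 mol.
Since Mg²⁺ + 2 e⁻ → Mg, n(e⁻) passed = 2 × 1.222 = 2.443 mol.
Cells in series carry the same charge, so the same 2.443 mol of electrons passes through cell 2.
Fe²⁺ + 2 e⁻ → Fe, so n(Fe) = 2.443 / 2 = 1.222 mol.
m(Fe) = 1.222 × 55.85 = 68.2 g.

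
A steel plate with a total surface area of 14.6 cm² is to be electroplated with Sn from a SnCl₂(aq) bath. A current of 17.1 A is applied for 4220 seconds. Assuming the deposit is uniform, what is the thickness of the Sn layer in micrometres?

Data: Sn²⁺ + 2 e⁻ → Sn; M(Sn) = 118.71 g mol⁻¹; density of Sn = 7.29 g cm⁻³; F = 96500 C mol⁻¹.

4170 μm

Q = I·t = 17.10 × 4220.0 = 72160 C; n(e⁻) = 0.7478 mol.
n(Sn) = n(e⁻)/2 = 0.3739 mol, so m = 0.3739 × 118.71 = 44.39 g.
Volume = m/ρ = 44.39 / 7.29 = 6.089 cm³.
Thickness = V/A = 6.089 / 14.6 = 0.417 cm = 4170 μm.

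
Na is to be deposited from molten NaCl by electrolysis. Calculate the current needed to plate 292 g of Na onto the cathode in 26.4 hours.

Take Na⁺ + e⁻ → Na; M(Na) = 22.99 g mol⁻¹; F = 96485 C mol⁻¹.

12.9 A

n(Na) = 292 / 22.99 = 12.70 mol.
n(e⁻) = 1 × 12.70 = 12.70 mol.
Q = n(e⁻)·F = 12.70 × 96485 = 1225000 C.
I = Q/t = 1225000 / 95040 s = 12.9 A.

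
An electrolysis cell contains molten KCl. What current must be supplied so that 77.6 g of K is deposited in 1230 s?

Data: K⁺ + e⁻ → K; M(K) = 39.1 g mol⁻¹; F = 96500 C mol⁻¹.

156 A

n(K) = 77.6 / 39.1 = 1.985 mol.
n(e⁻) = 1 × 1.985 = 1.985 mol.
Q = n(e⁻)·F = 1.985 × 96500 = 191500 C.
I = Q/t = 191500 / 1230.0 s = 156 A.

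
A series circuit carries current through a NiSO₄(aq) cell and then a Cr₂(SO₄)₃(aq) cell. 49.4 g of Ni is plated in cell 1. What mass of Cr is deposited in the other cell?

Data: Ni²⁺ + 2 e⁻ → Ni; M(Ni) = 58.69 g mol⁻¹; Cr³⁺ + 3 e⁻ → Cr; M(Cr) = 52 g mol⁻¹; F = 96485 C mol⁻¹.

29.2 g

n(Ni) = 49.4 / 58.69 = 0.8417 mol.
Since Ni²⁺ + 2 e⁻ → Ni, n(e⁻) passed = 2 × 0.8417 = 1.683 mol.
Cells in series carry the same charge, so the same 1.683 mol of electrons passes through cell 2.
Cr³⁺ + 3 e⁻ → Cr, so n(Cr) = 1.683 / 3 = 0.5611 mol.
m(Cr) = 0.5611 × 52 = 29.2 g.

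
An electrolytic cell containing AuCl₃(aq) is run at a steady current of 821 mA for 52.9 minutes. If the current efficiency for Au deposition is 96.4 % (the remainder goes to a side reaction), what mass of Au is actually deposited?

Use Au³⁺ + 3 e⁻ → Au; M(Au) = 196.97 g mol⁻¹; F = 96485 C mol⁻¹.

1.71 g

Q = I·t = 0.8210 × 3174.0 = 2606 C.
n(e⁻) = 2606/96485 = 0.02701 mol; theoretically n(Au) = 0.02701/3 = 0.009003 mol, m_theo = 1.773 g.
At 96.4 % efficiency, m_actual = 0.964 × 1.773 = 1.71 g.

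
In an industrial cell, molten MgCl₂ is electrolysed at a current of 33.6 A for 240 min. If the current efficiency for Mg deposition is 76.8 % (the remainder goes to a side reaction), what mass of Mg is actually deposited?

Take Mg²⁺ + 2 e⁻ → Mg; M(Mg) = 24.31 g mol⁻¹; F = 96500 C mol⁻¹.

Q = I·t = 33.60 × 14400 = 483800 C.
n(e⁻) = 483800/96500 = 5.014 mol; theoretically n(Mg) = 5.014/2 = 2.507 mol, m_theo = 60.94 g.
At 76.8 % efficiency, m_actual = 0.768 × 60.94 = 46.8 g.

46.8 g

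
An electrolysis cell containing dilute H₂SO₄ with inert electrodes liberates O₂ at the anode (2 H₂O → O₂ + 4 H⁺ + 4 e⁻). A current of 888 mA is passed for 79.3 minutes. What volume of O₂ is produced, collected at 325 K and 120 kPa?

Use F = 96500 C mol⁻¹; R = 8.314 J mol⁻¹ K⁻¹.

Q = I·t = 0.8880 A × 4758.0 s = 4225 C.
n(e⁻) = Q/F = 4225 / 96500 = 0.04378 mol.
4 electrons are transferred per O₂ molecule, so n(O₂) = 0.04378 / 4 = 0.01095 mol.
V = nRT/P = (0.01095 × 8.314 × 325) / (120 × 10³ Pa) = 2.46 × 10⁻⁴ m³ = 0.246 L.

0.246 L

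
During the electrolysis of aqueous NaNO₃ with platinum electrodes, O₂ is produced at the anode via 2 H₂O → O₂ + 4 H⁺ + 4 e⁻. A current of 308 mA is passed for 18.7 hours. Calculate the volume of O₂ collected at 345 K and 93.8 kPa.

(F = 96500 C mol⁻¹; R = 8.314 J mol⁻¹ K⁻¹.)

1.64 L

Q = I·t = 0.3080 A × 67320 s = 20730 C.
n(e⁻) = Q/F = 20730 / 96500 = 0.2149 mol.
4 electrons are transferred per O₂ molecule, so n(O₂) = 0.2149 / 4 = 0.05372 mol.
V = nRT/P = (0.05372 × 8.314 × 345) / (93.8 × 10³ Pa) = 0.00164 m³ = 1.64 L.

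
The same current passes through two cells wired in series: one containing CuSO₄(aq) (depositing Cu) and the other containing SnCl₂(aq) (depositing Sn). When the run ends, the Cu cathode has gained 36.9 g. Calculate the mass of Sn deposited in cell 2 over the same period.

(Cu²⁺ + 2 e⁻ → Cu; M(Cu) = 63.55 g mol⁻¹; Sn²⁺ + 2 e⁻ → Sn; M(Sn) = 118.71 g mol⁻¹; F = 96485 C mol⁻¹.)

68.9 g

n(Cu) = 36.9 / 63.55 = 0.5806 mol.
Since Cu²⁺ + 2 e⁻ → Cu, n(e⁻) passed = 2 × 0.5806 = 1.161 mol.
Cells in series carry the same charge, so the same 1.161 mol of electrons passes through cell 2.
Sn²⁺ + 2 e⁻ → Sn, so n(Sn) = 1.161 / 2 = 0.5806 mol.
m(Sn) = 0.5806 × 118.71 = 68.9 g.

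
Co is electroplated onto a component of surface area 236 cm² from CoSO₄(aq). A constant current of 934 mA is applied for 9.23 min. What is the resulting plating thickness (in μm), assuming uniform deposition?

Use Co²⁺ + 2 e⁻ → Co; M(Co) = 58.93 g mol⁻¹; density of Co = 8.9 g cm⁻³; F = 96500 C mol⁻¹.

Q = I·t = 0.9340 × 553.80 = 517.2 C; n(e⁻) = 0.005360 mol.
n(Co) = n(e⁻)/2 = 0.002680 mol, so m = 0.002680 × 58.93 = 0.1579 g.
Volume = m/ρ = 0.1579 / 8.9 = 0.01775 cm³.
Thickness = V/A = 0.01775 / 236 = 7.52 × 10⁻⁵ cm = 0.752 μm.

0.752 μm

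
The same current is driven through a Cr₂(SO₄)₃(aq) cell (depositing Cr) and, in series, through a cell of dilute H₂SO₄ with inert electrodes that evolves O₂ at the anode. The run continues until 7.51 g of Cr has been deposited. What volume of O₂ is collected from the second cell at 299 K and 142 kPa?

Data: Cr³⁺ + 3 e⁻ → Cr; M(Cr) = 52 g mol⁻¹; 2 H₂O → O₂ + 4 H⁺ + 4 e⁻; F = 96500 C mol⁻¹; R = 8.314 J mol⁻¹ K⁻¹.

1.90 L

n(Cr) = 7.51 / 52 = 0.1444 mol, so n(e⁻) = 3 × 0.1444 = 0.4333 mol.
The cells are in series, so the same 0.4333 mol of electrons passes through the second cell.
2 H₂O → O₂ + 4 H⁺ + 4 e⁻ — 4 mol e⁻ per mol O₂, so n(O₂) = 0.4333/4 = 0.1083 mol.
V = nRT/P = (0.1083 × 8.314 × 299) / (142 × 10³) = 0.00190 m³ = 1.90 L.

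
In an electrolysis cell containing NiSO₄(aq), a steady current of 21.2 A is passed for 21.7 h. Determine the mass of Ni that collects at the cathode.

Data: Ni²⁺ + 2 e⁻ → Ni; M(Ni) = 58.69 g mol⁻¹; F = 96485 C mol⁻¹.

Q = I·t = 21.20 A × 78120 s = 1656000 C.
n(e⁻) = Q/F = 1656000 / 96485 = 17.16 mol.
Ni²⁺ + 2 e⁻ → Ni, so n(Ni) = n(e⁻)/2 = 8.582 mol.
m = n·M = 8.582 × 58.69 = 504 g.

504 g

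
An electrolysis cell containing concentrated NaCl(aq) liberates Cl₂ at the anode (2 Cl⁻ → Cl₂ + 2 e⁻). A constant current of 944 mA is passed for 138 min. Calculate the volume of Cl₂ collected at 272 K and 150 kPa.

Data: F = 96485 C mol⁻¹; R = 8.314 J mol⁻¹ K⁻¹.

Q = I·t = 0.9440 A × 8280.0 s = 7816 C.
n(e⁻) = Q/F = 7816 / 96485 = 0.08101 mol.
2 electrons are transferred per Cl₂ molecule, so n(Cl₂) = 0.08101 / 2 = 0.04051 mol.
V = nRT/P = (0.04051 × 8.314 × 272) / (150 × 10³ Pa) = 6.11 × 10⁻⁴ m³ = 0.611 L.

0.611 L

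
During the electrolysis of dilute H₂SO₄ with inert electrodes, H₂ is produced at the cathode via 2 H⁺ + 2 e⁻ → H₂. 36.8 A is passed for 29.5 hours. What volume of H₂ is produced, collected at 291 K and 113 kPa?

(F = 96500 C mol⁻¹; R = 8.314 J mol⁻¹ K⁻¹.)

434 L

Q = I·t = 36.80 A × 106200 s = 3908000 C.
n(e⁻) = Q/F = 3908000 / 96500 = 40.50 mol.
2 electrons are transferred per H₂ molecule, so n(H₂) = 40.50 / 2 = 20.25 mol.
V = nRT/P = (20.25 × 8.314 × 291) / (113 × 10³ Pa) = 0.434 m³ = 434 L.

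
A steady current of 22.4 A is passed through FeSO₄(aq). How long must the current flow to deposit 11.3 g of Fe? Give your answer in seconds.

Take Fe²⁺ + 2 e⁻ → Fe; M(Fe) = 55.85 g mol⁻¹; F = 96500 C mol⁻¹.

1740 s

n(Fe) = m/M = 11.3 / 55.85 = 0.2023 mol.
Each Fe atom requires 2 electrons, so n(e⁻) = 2 × 0.2023 = 0.4047 mol.
Q = n(e⁻)·F = 0.4047 × 96500 = 39050 C.
t = Q/I = 39050 / 22.40 A = 1743 s.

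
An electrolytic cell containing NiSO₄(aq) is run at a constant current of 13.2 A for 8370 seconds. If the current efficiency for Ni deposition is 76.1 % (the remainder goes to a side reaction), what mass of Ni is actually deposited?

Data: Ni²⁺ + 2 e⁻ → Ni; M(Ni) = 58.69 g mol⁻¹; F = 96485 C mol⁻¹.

25.6 g

Q = I·t = 13.20 × 8370.0 = 110500 C.
n(e⁻) = 110500/96485 = 1.145 mol; theoretically n(Ni) = 1.145/2 = 0.5725 mol, m_theo = 33.60 g.
At 76.1 % efficiency, m_actual = 0.761 × 33.60 = 25.6 g.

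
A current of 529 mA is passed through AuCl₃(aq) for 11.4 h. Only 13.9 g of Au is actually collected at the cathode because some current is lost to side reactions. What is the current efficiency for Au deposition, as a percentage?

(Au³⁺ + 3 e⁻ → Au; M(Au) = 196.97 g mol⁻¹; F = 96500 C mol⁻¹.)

94.1 %

Q = I·t = 0.5290 × 41040 = 21710 C; n(e⁻) = 21710/96500 = 0.2250 mol.
Theoretical n(Au) = n(e⁻)/3 = 0.07499 mol, i.e. m_theo = 0.07499 × 196.97 = 14.77 g.
Efficiency = m_actual / m_theo = 13.9 / 14.77 = 94.1 %.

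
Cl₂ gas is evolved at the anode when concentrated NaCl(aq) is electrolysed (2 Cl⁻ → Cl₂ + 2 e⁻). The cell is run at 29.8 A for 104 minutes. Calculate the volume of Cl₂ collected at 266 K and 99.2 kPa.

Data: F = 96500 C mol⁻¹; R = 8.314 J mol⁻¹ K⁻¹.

21.5 L

Q = I·t = 29.80 A × 6240.0 s = 186000 C.
n(e⁻) = Q/F = 186000 / 96500 = 1.927 mol.
2 electrons are transferred per Cl₂ molecule, so n(Cl₂) = 1.927 / 2 = 0.9635 mol.
V = nRT/P = (0.9635 × 8.314 × 266) / (99.2 × 10³ Pa) = 0.0215 m³ = 21.5 L.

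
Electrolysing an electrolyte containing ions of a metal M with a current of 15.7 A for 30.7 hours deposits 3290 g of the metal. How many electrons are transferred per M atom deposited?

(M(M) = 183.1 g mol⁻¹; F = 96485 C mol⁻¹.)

1

Q = I·t = 15.70 A × 110520 s = 1735000 C, so n(e⁻) = 1735000/96485 = 17.98 mol.
n(M) deposited = 3290 / 183.1 = 17.97 mol.
Electrons per atom = n(e⁻)/n(M) = 17.98 / 17.97 = 1.00 ≈ 1, so the ion is M⁺.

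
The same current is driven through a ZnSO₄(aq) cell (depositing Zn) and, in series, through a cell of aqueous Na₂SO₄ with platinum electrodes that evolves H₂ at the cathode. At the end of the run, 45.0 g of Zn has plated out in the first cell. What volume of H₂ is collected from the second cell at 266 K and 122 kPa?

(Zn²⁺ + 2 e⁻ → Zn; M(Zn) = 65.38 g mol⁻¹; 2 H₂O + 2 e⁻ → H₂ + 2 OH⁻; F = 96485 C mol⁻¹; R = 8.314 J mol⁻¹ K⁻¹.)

12.5 L

n(Zn) = 45.0 / 65.38 = 0.6883 mol, so n(e⁻) = 2 × 0.6883 = 1.377 mol.
The cells are in series, so the same 1.377 mol of electrons passes through the second cell.
2 H₂O + 2 e⁻ → H₂ + 2 OH⁻ — 2 mol e⁻ per mol H₂, so n(H₂) = 1.377/2 = 0.6883 mol.
V = nRT/P = (0.6883 × 8.314 × 266) / (122 × 10³) = 0.0125 m³ = 12.5 L.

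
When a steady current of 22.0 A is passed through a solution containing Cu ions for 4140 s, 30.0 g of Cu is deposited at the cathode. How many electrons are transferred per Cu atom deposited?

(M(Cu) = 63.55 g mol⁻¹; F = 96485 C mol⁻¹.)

Q = I·t = 22.00 A × 4140.0 s = 91080 C, so n(e⁻) = 91080/96485 = 0.9440 mol.
n(Cu) deposited = 30.0 / 63.55 = 0.4721 mol.
Electrons per atom = n(e⁻)/n(Cu) = 0.9440 / 0.4721 = 2.00 ≈ 2, so the ion is Cu²⁺.

2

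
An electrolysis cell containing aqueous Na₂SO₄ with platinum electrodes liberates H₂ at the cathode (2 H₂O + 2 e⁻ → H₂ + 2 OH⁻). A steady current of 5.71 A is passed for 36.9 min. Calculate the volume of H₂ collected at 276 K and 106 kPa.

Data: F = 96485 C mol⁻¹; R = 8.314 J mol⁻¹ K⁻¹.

Q = I·t = 5.710 A × 2214.0 s = 12640 C.
n(e⁻) = Q/F = 12640 / 96485 = 0.1310 mol.
2 electrons are transferred per H₂ molecule, so n(H₂) = 0.1310 / 2 = 0.06551 mol.
V = nRT/P = (0.06551 × 8.314 × 276) / (106 × 10³ Pa) = 0.00142 m³ = 1.42 L.

1.42 L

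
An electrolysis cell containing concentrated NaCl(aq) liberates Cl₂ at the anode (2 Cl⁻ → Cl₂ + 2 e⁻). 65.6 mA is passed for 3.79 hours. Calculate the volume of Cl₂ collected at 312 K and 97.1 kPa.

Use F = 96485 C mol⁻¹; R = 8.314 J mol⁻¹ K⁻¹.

Q = I·t = 0.06560 A × 13644 s = 895.0 C.
n(e⁻) = Q/F = 895.0 / 96485 = 0.009277 mol.
2 electrons are transferred per Cl₂ molecule, so n(Cl₂) = 0.009277 / 2 = 0.004638 mol.
V = nRT/P = (0.004638 × 8.314 × 312) / (97.1 × 10³ Pa) = 1.24 × 10⁻⁴ m³ = 0.124 L.

0.124 L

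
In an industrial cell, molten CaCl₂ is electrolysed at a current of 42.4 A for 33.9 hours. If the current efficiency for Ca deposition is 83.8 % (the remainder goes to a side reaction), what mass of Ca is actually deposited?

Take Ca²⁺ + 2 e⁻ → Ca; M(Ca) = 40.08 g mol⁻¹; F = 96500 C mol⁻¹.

Q = I·t = 42.40 × 122040 = 5174000 C.
n(e⁻) = 5174000/96500 = 53.62 mol; theoretically n(Ca) = 53.62/2 = 26.81 mol, m_theo = 1075 g.
At 83.8 % efficiency, m_actual = 0.838 × 1075 = 900 g.

900 g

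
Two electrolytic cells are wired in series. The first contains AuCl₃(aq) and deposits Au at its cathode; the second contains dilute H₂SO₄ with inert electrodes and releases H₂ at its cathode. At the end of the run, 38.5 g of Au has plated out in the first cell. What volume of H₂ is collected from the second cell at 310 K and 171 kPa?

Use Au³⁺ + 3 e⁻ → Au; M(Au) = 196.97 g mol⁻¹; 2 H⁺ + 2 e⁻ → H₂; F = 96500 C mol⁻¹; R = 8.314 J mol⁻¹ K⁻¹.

n(Au) = 38.5 / 196.97 = 0.1955 mol, so n(e⁻) = 3 × 0.1955 = 0.5864 mol.
The cells are in series, so the same 0.5864 mol of electrons passes through the second cell.
2 H⁺ + 2 e⁻ → H₂ — 2 mol e⁻ per mol H₂, so n(H₂) = 0.5864/2 = 0.2932 mol.
V = nRT/P = (0.2932 × 8.314 × 310) / (171 × 10³) = 0.00442 m³ = 4.42 L.

4.42 L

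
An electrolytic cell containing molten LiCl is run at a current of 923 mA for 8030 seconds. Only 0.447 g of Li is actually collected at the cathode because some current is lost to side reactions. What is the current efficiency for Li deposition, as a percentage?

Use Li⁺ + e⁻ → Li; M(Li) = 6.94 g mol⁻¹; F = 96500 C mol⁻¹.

83.9 %

Q = I·t = 0.9230 × 8030.0 = 7412 C; n(e⁻) = 7412/96500 = 0.07681 mol.
Theoretical n(Li) = n(e⁻)/1 = 0.07681 mol, i.e. m_theo = 0.07681 × 6.94 = 0.5330 g.
Efficiency = m_actual / m_theo = 0.447 / 0.5330 = 83.9 %.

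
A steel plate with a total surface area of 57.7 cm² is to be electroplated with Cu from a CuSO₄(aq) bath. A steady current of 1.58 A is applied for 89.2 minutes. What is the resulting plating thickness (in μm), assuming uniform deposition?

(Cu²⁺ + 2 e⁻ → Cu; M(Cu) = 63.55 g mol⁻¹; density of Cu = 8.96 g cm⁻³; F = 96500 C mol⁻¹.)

Q = I·t = 1.580 × 5352.0 = 8456 C; n(e⁻) = 0.08763 mol.
n(Cu) = n(e⁻)/2 = 0.04381 mol, so m = 0.04381 × 63.55 = 2.784 g.
Volume = m/ρ = 2.784 / 8.96 = 0.3108 cm³.
Thickness = V/A = 0.3108 / 57.7 = 0.00539 cm = 53.9 μm.

53.9 μm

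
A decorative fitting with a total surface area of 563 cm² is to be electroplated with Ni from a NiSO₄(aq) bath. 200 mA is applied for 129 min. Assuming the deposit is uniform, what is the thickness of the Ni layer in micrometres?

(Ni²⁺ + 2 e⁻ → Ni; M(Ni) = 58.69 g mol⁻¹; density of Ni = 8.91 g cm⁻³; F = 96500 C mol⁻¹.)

Q = I·t = 0.2000 × 7740.0 = 1548 C; n(e⁻) = 0.01604 mol.
n(Ni) = n(e⁻)/2 = 0.008021 mol, so m = 0.008021 × 58.69 = 0.4707 g.
Volume = m/ρ = 0.4707 / 8.91 = 0.05283 cm³.
Thickness = V/A = 0.05283 / 563 = 9.38 × 10⁻⁵ cm = 0.938 μm.

0.938 μm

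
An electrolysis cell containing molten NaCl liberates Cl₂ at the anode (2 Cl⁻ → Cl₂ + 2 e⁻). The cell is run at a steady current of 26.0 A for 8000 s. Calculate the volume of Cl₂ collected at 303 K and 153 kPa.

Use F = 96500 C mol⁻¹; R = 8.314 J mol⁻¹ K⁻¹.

17.7 L

Q = I·t = 26.00 A × 8000.0 s = 208000 C.
n(e⁻) = Q/F = 208000 / 96500 = 2.155 mol.
2 electrons are transferred per Cl₂ molecule, so n(Cl₂) = 2.155 / 2 = 1.078 mol.
V = nRT/P = (1.078 × 8.314 × 303) / (153 × 10³ Pa) = 0.0177 m³ = 17.7 L.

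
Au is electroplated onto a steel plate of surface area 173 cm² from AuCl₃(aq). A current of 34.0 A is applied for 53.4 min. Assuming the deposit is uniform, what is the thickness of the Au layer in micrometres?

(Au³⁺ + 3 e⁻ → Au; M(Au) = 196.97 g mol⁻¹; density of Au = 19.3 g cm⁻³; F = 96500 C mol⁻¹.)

222 μm

Q = I·t = 34.00 × 3204.0 = 108900 C; n(e⁻) = 1.129 mol.
n(Au) = n(e⁻)/3 = 0.3763 mol, so m = 0.3763 × 196.97 = 74.12 g.
Volume = m/ρ = 74.12 / 19.3 = 3.840 cm³.
Thickness = V/A = 3.840 / 173 = 0.0222 cm = 222 μm.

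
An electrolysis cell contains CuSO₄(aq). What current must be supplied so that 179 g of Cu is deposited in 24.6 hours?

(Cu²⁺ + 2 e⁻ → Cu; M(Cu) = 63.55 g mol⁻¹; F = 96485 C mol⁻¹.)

6.14 A

n(Cu) = 179 / 63.55 = 2.817 mol.
n(e⁻) = 2 × 2.817 = 5.633 mol.
Q = n(e⁻)·F = 5.633 × 96485 = 543500 C.
I = Q/t = 543500 / 88560 s = 6.14 A.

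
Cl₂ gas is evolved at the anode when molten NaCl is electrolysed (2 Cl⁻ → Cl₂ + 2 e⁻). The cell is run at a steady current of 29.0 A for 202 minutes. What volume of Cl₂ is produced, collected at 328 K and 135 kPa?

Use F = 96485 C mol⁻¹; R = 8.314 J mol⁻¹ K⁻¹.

36.8 L

Q = I·t = 29.00 A × 12120 s = 351500 C.
n(e⁻) = Q/F = 351500 / 96485 = 3.643 mol.
2 electrons are transferred per Cl₂ molecule, so n(Cl₂) = 3.643 / 2 = 1.821 mol.
V = nRT/P = (1.821 × 8.314 × 328) / (135 × 10³ Pa) = 0.0368 m³ = 36.8 L.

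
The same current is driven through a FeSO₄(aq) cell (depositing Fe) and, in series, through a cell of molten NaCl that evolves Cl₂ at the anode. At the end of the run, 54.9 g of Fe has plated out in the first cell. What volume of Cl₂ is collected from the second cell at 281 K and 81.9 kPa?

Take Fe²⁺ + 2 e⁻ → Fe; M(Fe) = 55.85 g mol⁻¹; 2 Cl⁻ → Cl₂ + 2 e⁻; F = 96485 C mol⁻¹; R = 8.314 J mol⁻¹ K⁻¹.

28.0 L

n(Fe) = 54.9 / 55.85 = 0.9830 mol, so n(e⁻) = 2 × 0.9830 = 1.966 mol.
The cells are in series, so the same 1.966 mol of electrons passes through the second cell.
2 Cl⁻ → Cl₂ + 2 e⁻ — 2 mol e⁻ per mol Cl₂, so n(Cl₂) = 1.966/2 = 0.9830 mol.
V = nRT/P = (0.9830 × 8.314 × 281) / (81.9 × 10³) = 0.0280 m³ = 28.0 L.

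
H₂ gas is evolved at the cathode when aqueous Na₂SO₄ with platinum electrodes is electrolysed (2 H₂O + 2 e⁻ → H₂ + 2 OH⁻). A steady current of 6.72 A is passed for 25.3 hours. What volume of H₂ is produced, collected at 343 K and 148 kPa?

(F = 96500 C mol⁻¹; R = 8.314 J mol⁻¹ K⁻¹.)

61.1 L

Q = I·t = 6.720 A × 91080 s = 612100 C.
n(e⁻) = Q/F = 612100 / 96500 = 6.343 mol.
2 electrons are transferred per H₂ molecule, so n(H₂) = 6.343 / 2 = 3.171 mol.
V = nRT/P = (3.171 × 8.314 × 343) / (148 × 10³ Pa) = 0.0611 m³ = 61.1 L.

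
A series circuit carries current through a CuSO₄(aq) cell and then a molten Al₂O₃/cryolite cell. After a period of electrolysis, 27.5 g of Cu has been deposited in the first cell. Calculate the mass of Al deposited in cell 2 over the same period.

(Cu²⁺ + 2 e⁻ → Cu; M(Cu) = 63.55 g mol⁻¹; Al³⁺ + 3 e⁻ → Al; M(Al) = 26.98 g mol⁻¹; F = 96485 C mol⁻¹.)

n(Cu) = 27.5 / 63.55 = 0.4327 mol.
Since Cu²⁺ + 2 e⁻ → Cu, n(e⁻) passed = 2 × 0.4327 = 0.8655 mol.
Cells in series carry the same charge, so the same 0.8655 mol of electrons passes through cell 2.
Al³⁺ + 3 e⁻ → Al, so n(Al) = 0.8655 / 3 = 0.2885 mol.
m(Al) = 0.2885 × 26.98 = 7.78 g.

7.78 g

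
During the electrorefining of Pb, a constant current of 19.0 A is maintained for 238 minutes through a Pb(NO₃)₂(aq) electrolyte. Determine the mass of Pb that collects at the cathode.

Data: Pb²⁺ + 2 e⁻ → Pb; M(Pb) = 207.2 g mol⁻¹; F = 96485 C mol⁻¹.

291 g

Q = I·t = 19.00 A × 14280 s = 271300 C.
n(e⁻) = Q/F = 271300 / 96485 = 2.812 mol.
Pb²⁺ + 2 e⁻ → Pb, so n(Pb) = n(e⁻)/2 = 1.406 mol.
m = n·M = 1.406 × 207.2 = 291 g.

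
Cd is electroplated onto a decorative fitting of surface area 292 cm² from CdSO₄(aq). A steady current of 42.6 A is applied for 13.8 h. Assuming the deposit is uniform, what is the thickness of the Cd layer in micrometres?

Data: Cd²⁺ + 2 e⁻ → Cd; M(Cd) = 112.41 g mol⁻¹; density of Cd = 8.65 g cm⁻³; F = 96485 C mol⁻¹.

4880 μm

Q = I·t = 42.60 × 49680 = 2116000 C; n(e⁻) = 21.93 mol.
n(Cd) = n(e⁻)/2 = 10.97 mol, so m = 10.97 × 112.41 = 1233 g.
Volume = m/ρ = 1233 / 8.65 = 142.5 cm³.
Thickness = V/A = 142.5 / 292 = 0.488 cm = 4880 μm.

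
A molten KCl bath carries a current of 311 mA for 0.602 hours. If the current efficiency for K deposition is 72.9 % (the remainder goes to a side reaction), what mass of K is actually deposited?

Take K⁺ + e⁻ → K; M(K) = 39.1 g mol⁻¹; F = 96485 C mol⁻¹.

Q = I·t = 0.3110 × 2167.2 = 674.0 C.
n(e⁻) = 674.0/96485 = 0.006986 mol; theoretically n(K) = 0.006986/1 = 0.006986 mol, m_theo = 0.2731 g.
At 72.9 % efficiency, m_actual = 0.729 × 0.2731 = 0.199 g.

0.199 g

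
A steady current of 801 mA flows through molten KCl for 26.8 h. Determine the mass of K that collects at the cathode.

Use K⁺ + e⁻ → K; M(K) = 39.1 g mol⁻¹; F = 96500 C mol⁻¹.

31.3 g

Q = I·t = 0.8010 A × 96480 s = 77280 C.
n(e⁻) = Q/F = 77280 / 96500 = 0.8008 mol.
K⁺ + e⁻ → K, so n(K) = n(e⁻)/1 = 0.8008 mol.
m = n·M = 0.8008 × 39.1 = 31.3 g.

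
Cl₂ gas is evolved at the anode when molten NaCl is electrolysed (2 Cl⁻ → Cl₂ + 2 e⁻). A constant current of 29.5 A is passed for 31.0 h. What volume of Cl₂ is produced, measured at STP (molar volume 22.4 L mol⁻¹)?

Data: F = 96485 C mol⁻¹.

382 L

Q = I·t = 29.50 A × 111600 s = 3292000 C.
n(e⁻) = Q/F = 3292000 / 96485 = 34.12 mol.
2 electrons are transferred per Cl₂ molecule, so n(Cl₂) = 34.12 / 2 = 17.06 mol.
V = n × V_m = 17.06 × 22.4 = 382 L.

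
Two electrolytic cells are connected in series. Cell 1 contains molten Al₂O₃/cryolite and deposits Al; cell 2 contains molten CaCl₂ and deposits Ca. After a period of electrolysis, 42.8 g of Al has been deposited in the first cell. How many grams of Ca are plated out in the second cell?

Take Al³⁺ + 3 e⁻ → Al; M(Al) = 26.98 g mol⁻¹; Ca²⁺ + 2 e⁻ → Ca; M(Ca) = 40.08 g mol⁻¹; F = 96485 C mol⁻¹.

n(Al) = 42.8 / 26.98 = 1.586 mol.
Since Al³⁺ + 3 e⁻ → Al, n(e⁻) passed = 3 × 1.586 = 4.759 mol.
Cells in series carry the same charge, so the same 4.759 mol of electrons passes through cell 2.
Ca²⁺ + 2 e⁻ → Ca, so n(Ca) = 4.759 / 2 = 2.380 mol.
m(Ca) = 2.380 × 40.08 = 95.4 g.

95.4 g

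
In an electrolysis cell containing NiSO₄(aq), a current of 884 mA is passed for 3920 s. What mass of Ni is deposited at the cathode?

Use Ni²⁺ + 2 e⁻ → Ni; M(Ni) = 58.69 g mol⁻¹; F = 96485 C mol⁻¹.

Q = I·t = 0.8840 A × 3920.0 s = 3465 C.
n(e⁻) = Q/F = 3465 / 96485 = 0.03592 mol.
Ni²⁺ + 2 e⁻ → Ni, so n(Ni) = n(e⁻)/2 = 0.01796 mol.
m = n·M = 0.01796 × 58.69 = 1.05 g.

1.05 g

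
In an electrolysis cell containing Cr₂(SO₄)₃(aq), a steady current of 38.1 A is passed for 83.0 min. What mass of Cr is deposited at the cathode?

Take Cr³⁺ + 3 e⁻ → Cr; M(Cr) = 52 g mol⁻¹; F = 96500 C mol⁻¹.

34.1 g

Q = I·t = 38.10 A × 4980.0 s = 189700 C.
n(e⁻) = Q/F = 189700 / 96500 = 1.966 mol.
Cr³⁺ + 3 e⁻ → Cr, so n(Cr) = n(e⁻)/3 = 0.6554 mol.
m = n·M = 0.6554 × 52 = 34.1 g.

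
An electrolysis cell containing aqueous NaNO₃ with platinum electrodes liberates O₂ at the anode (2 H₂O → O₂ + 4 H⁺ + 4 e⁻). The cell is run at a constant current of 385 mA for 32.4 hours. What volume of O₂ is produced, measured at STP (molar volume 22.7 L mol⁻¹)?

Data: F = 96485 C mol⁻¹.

Q = I·t = 0.3850 A × 116640 s = 44910 C.
n(e⁻) = Q/F = 44910 / 96485 = 0.4654 mol.
4 electrons are transferred per O₂ molecule, so n(O₂) = 0.4654 / 4 = 0.1164 mol.
V = n × V_m = 0.1164 × 22.7 = 2.64 L.

2.64 L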